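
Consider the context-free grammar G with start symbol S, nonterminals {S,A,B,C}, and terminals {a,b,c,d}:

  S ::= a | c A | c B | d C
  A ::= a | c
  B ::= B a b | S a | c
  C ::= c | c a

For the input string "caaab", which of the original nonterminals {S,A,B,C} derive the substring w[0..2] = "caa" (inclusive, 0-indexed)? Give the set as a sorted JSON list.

Convert to CNF:
  S -> T2 A | T2 B | T3 C | a
  A -> a | c
  B -> B X4 | S T0 | c
  C -> T2 T0 | c
  T0 -> a
  T1 -> b
  T2 -> c
  T3 -> d
  X4 -> T0 T1

CYK fill (cells [i..j] with 0 ≤ i ≤ j ≤ 2 only):
  T[0,0] 'c' = {A,B,C,T2}  orig:{A,B,C}
  T[1,1] 'a' = {A,S,T0}  orig:{A,S}
  T[2,2] 'a' = {A,S,T0}  orig:{A,S}
  T[0,1] 'ca' = {C,S}
  T[1,2] 'aa' = {B}
  T[0,2] 'caa' = {B,S}

Original NTs in T[0,2] deriving "caa": ["B", "S"]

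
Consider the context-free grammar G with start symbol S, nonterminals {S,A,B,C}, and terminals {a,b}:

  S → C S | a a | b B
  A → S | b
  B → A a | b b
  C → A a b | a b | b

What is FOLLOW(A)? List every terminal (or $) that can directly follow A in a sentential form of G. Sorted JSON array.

Compute FIRST by fixpoint:
[1]
  A via A→b: +{b}
  B via B→A a: +{b}
  C via C→A a b: +{b}
  C via C→a b: +{a}
  S via S→C S: +{a,b}
  FIRST(S)={a,b}  FIRST(A)={b}  FIRST(B)={b}  FIRST(C)={a,b}
[2]
  A via A→S: +{a}
  B via B→A a: +{a}
  FIRST(S)={a,b}  FIRST(A)={a,b}  FIRST(B)={a,b}  FIRST(C)={a,b}
[3] (stable)
  FIRST(S)={a,b}  FIRST(A)={a,b}  FIRST(B)={a,b}  FIRST(C)={a,b}

FOLLOW sets:
initialize: $ ∈ FOLLOW(S)
iter 1:
  B→A a: FOLLOW(A) ⊇ FIRST(a) = {a}; new: +{a}
  S→C S: FOLLOW(C) ⊇ FIRST(S) = {a,b}; new: +{a,b}
  S→b B: FOLLOW(B) ⊇ FOLLOW(S) ⊇ {$}; new: +{$}
  S: {$}  A: {a}  B: {$}  C: {a,b}
iter 2:
  A→S: FOLLOW(S) ⊇ FOLLOW(A) ⊇ {a}; new: +{a}
  S→b B: FOLLOW(B) ⊇ FOLLOW(S) ⊇ {$,a}; new: +{a}
  S: {$,a}  A: {a}  B: {$,a}  C: {a,b}
iter 3: (stable)
  S: {$,a}  A: {a}  B: {$,a}  C: {a,b}

FOLLOW(A) = ["a"]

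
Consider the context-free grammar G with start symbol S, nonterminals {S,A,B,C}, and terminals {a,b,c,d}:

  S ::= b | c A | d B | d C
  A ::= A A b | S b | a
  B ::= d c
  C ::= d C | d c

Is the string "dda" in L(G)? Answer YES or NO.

Convert to CNF:
  S -> T1 B | T1 C | T2 A | b
  A -> A X3 | S T0 | a
  B -> T1 T2
  C -> T1 C | T1 T2
  T0 -> b
  T1 -> d
  T2 -> c
  X3 -> A T0

CYK table (by increasing span):
  T[0,0] 'd' = {T1}  orig:{}
  T[1,1] 'd' = {T1}  orig:{}
  T[2,2] 'a' = {A}
  T[0,1] 'dd' = ∅
  T[1,2] 'da' = ∅
  T[0,2] 'dda' = ∅

S ∉ T[0,2] ⇒ NO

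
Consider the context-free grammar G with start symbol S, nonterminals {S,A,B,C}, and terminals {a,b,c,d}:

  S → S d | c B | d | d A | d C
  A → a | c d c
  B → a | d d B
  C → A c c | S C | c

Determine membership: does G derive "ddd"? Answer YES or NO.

Convert to CNF:
  S -> S T1 | T0 B | T1 A | T1 C | d
  A -> T0 X2 | a
  B -> T1 X3 | a
  C -> A X4 | S C | c
  T0 -> c
  T1 -> d
  X2 -> T1 T0
  X3 -> T1 B
  X4 -> T0 T0

Fill CYK table bottom-up:
  cell(0,0) d: {S,T1}  orig:{S}
  cell(1,1) d: {S,T1}  orig:{S}
  cell(2,2) d: {S,T1}  orig:{S}
  cell(0,1) dd: {S}
  cell(1,2) dd: {S}
  cell(0,2) ddd: {S}

S ∈ T[0,2] ⇒ YES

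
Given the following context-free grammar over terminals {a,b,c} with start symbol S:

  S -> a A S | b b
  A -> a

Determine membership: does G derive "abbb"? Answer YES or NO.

CNF form of G:
  S -> T0 X2 | T1 T1
  A -> a
  T0 -> a
  T1 -> b
  X2 -> A S

Fill CYK table bottom-up:
  T[0,0] 'a' = {A,T0}  orig:{A}
  T[1,1] 'b' = {T1}  orig:{}
  T[2,2] 'b' = {T1}  orig:{}
  T[3,3] 'b' = {T1}  orig:{}
  T[0,1] 'ab' = ∅
  T[1,2] 'bb' = {S}
  T[2,3] 'bb' = {S}
  T[0,2] 'abb' = {X2}  orig:{}
  T[1,3] 'bbb' = ∅
  T[0,3] 'abbb' = ∅

S ∉ T[0,3] ⇒ NO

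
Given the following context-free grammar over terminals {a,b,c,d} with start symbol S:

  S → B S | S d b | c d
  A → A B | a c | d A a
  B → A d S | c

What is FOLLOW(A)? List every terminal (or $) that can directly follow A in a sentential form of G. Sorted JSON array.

FIRST sets, iterate to fixpoint:
[1]
  A via A→a c: +{a}
  A via A→d A a: +{d}
  B via B→A d S: +{a,d}
  B via B→c: +{c}
  S via S→B S: +{a,c,d}
  S: {a,c,d}  A: {a,d}  B: {a,c,d}
[2] done
  S: {a,c,d}  A: {a,d}  B: {a,c,d}

FOLLOW iteration:
FOLLOW(S) := {$}
pass 1:
  A→A B: FOLLOW(A) ⊇ FIRST(B) = {a,c,d}; new: +{a,c,d}
  A→A B: FOLLOW(B) ⊇ FOLLOW(A) ⊇ {a,c,d}; new: +{a,c,d}
  B→A d S: FOLLOW(S) ⊇ FOLLOW(B) ⊇ {a,c,d}; new: +{a,c,d}
  FOLLOW[S]={$,a,c,d}  FOLLOW[A]={a,c,d}  FOLLOW[B]={a,c,d}
pass 2: (no change)
  FOLLOW[S]={$,a,c,d}  FOLLOW[A]={a,c,d}  FOLLOW[B]={a,c,d}

FOLLOW(A) = ["a", "c", "d"]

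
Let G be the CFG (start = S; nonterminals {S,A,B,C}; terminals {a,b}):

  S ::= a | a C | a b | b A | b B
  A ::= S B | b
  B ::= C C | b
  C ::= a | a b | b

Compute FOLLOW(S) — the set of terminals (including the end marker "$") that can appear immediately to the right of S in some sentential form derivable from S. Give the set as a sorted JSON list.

FIRST iteration:
round 1:
  A via A→b: +{b}
  B via B→b: +{b}
  C via C→a: +{a}
  C via C→b: +{b}
  S via S→a: +{a}
  S via S→b A: +{b}
  S: {a,b}  A: {b}  B: {b}  C: {a,b}
round 2:
  A via A→S B: +{a}
  B via B→C C: +{a}
  S: {a,b}  A: {a,b}  B: {a,b}  C: {a,b}
round 3: (no change)
  S: {a,b}  A: {a,b}  B: {a,b}  C: {a,b}

FOLLOW iteration:
FOLLOW(S) := {$}
iter 1:
  A→S B: FOLLOW(S) ⊇ FIRST(B) = {a,b}; new: +{a,b}
  B→C C: FOLLOW(C) ⊇ FIRST(C) = {a,b}; new: +{a,b}
  S→a C: FOLLOW(C) ⊇ FOLLOW(S) ⊇ {$,a,b}; new: +{$}
  S→b A: FOLLOW(A) ⊇ FOLLOW(S) ⊇ {$,a,b}; new: +{$,a,b}
  S→b B: FOLLOW(B) ⊇ FOLLOW(S) ⊇ {$,a,b}; new: +{$,a,b}
  S: {$,a,b}  A: {$,a,b}  B: {$,a,b}  C: {$,a,b}
iter 2: — fixpoint
  S: {$,a,b}  A: {$,a,b}  B: {$,a,b}  C: {$,a,b}

FOLLOW(S) = ["$", "a", "b"]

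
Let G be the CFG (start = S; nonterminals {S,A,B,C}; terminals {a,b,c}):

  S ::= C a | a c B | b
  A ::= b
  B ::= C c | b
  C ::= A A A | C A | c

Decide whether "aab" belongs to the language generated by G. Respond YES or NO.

CNF form of G:
  S -> C T1 | T1 X3 | b
  A -> b
  B -> C T0 | b
  C -> A X2 | C A | c
  T0 -> c
  T1 -> a
  X2 -> A A
  X3 -> T0 B

Fill CYK table bottom-up:
  [0..0]={T1}  "a"  orig:{}
  [1..1]={T1}  "a"  orig:{}
  [2..2]={A,B,S}  "b"
  [0..1]=∅  "aa"
  [1..2]=∅  "ab"
  [0..2]=∅  "aab"

S ∉ T[0,2] ⇒ NO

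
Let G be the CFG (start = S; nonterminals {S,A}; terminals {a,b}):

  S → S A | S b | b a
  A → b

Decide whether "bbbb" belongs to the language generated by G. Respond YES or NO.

Convert to CNF:
  S -> S A | S T0 | T0 T1
  A -> b
  T0 -> b
  T1 -> a

Fill CYK table bottom-up:
  [0..0]={A,T0}  "b"  orig:{A}
  [1..1]={A,T0}  "b"  orig:{A}
  [2..2]={A,T0}  "b"  orig:{A}
  [3..3]={A,T0}  "b"  orig:{A}
  [0..1]=∅  "bb"
  [1..2]=∅  "bb"
  [2..3]=∅  "bb"
  [0..2]=∅  "bbb"
  [1..3]=∅  "bbb"
  [0..3]=∅  "bbbb"

S ∉ T[0,3] ⇒ NO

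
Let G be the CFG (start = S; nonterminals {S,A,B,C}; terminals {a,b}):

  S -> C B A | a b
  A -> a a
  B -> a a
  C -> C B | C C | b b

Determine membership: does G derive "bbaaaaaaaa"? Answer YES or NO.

CNF form of G:
  S -> C X2 | T0 T1
  A -> T0 T0
  B -> T0 T0
  C -> C B | C C | T1 T1
  T0 -> a
  T1 -> b
  X2 -> B A

Fill CYK table bottom-up:
  T[0,0] 'b' = {T1}  orig:{}
  T[1,1] 'b' = {T1}  orig:{}
  T[2,2] 'a' = {T0}  orig:{}
  T[3,3] 'a' = {T0}  orig:{}
  T[4,4] 'a' = {T0}  orig:{}
  T[5,5] 'a' = {T0}  orig:{}
  T[6,6] 'a' = {T0}  orig:{}
  T[7,7] 'a' = {T0}  orig:{}
  T[8,8] 'a' = {T0}  orig:{}
  T[9,9] 'a' = {T0}  orig:{}
  T[0,1] 'bb' = {C}
  T[1,2] 'ba' = ∅
  T[2,3] 'aa' = {A,B}
  T[3,4] 'aa' = {A,B}
  T[4,5] 'aa' = {A,B}
  T[5,6] 'aa' = {A,B}
  T[6,7] 'aa' = {A,B}
  T[7,8] 'aa' = {A,B}
  T[8,9] 'aa' = {A,B}
  T[0,2] 'bba' = ∅
  T[1,3] 'baa' = ∅
  T[2,4] 'aaa' = ∅
  T[3,5] 'aaa' = ∅
  T[4,6] 'aaa' = ∅
  T[5,7] 'aaa' = ∅
  T[6,8] 'aaa' = ∅
  T[7,9] 'aaa' = ∅
  T[0,3] 'bbaa' = {C}
  T[1,4] 'baaa' = ∅
  T[2,5] 'aaaa' = {X2}  orig:{}
  T[3,6] 'aaaa' = {X2}  orig:{}
  T[4,7] 'aaaa' = {X2}  orig:{}
  T[5,8] 'aaaa' = {X2}  orig:{}
  T[6,9] 'aaaa' = {X2}  orig:{}
  T[0,4] 'bbaaa' = ∅
  T[1,5] 'baaaa' = ∅
  T[2,6] 'aaaaa' = ∅
  T[3,7] 'aaaaa' = ∅
  T[4,8] 'aaaaa' = ∅
  T[5,9] 'aaaaa' = ∅
  T[0,5] 'bbaaaa' = {C,S}
  T[1,6] 'baaaaa' = ∅
  T[2,7] 'aaaaaa' = ∅
  T[3,8] 'aaaaaa' = ∅
  T[4,9] 'aaaaaa' = ∅
  T[0,6] 'bbaaaaa' = ∅
  T[1,7] 'baaaaaa' = ∅
  T[2,8] 'aaaaaaa' = ∅
  T[3,9] 'aaaaaaa' = ∅
  T[0,7] 'bbaaaaaa' = {C,S}
  T[1,8] 'baaaaaaa' = ∅
  T[2,9] 'aaaaaaaa' = ∅
  T[0,8] 'bbaaaaaaa' = ∅
  T[1,9] 'baaaaaaaa' = ∅
  T[0,9] 'bbaaaaaaaa' = {C,S}

S ∈ T[0,9] ⇒ YES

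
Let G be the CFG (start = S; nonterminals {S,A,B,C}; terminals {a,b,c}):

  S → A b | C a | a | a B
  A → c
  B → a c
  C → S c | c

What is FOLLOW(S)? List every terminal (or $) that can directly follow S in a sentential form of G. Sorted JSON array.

FIRST sets, iterate to fixpoint:
round 1:
  A via A→c: +{c}
  B via B→a c: +{a}
  C via C→c: +{c}
  S via S→A b: +{c}
  S via S→a: +{a}
  FIRST(S)={a,c}  FIRST(A)={c}  FIRST(B)={a}  FIRST(C)={c}
round 2:
  C via C→S c: +{a}
  FIRST(S)={a,c}  FIRST(A)={c}  FIRST(B)={a}  FIRST(C)={a,c}
round 3: done
  FIRST(S)={a,c}  FIRST(A)={c}  FIRST(B)={a}  FIRST(C)={a,c}

FOLLOW iteration:
seed FOLLOW(S) with $
iter 1:
  C→S c: FOLLOW(S) ⊇ FIRST(c) = {c}; new: +{c}
  S→A b: FOLLOW(A) ⊇ FIRST(b) = {b}; new: +{b}
  S→C a: FOLLOW(C) ⊇ FIRST(a) = {a}; new: +{a}
  S→a B: FOLLOW(B) ⊇ FOLLOW(S) ⊇ {$,c}; new: +{$,c}
  FOLLOW[S]={$,c}  FOLLOW[A]={b}  FOLLOW[B]={$,c}  FOLLOW[C]={a}
iter 2: (no change)
  FOLLOW[S]={$,c}  FOLLOW[A]={b}  FOLLOW[B]={$,c}  FOLLOW[C]={a}

FOLLOW(S) = ["$", "c"]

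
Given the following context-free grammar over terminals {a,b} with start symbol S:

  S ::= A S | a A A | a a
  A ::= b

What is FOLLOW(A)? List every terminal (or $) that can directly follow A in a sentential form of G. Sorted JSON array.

Compute FIRST by fixpoint:
[1]
  A via A→b: +{b}
  S via S→A S: +{b}
  S via S→a A A: +{a}
  FIRST[S]={a,b}  FIRST[A]={b}
[2] — fixpoint
  FIRST[S]={a,b}  FIRST[A]={b}

FOLLOW iteration:
seed FOLLOW(S) with $
round 1:
  S→A S: FOLLOW(A) ⊇ FIRST(S) = {a,b}; new: +{a,b}
  S→a A A: FOLLOW(A) ⊇ FOLLOW(S) ⊇ {$}; new: +{$}
  S: {$}  A: {$,a,b}
round 2: — fixpoint
  S: {$}  A: {$,a,b}

FOLLOW(A) = ["$", "a", "b"]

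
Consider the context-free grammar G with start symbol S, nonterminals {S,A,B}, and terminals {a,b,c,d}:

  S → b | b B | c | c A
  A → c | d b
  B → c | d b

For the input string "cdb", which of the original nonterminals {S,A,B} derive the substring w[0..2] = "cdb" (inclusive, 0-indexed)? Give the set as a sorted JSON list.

CNF form of G:
  S -> T1 B | T2 A | b | c
  A -> T0 T1 | c
  B -> T0 T1 | c
  T0 -> d
  T1 -> b
  T2 -> c

CYK table (by increasing span) — only the sub-triangle for w[0..2]:
  cell(0,0) c: {A,B,S,T2}  orig:{A,B,S}
  cell(1,1) d: {T0}  orig:{}
  cell(2,2) b: {S,T1}  orig:{S}
  cell(0,1) cd: ∅
  cell(1,2) db: {A,B}
  cell(0,2) cdb: {S}

Original NTs in T[0,2] deriving "cdb": ["S"]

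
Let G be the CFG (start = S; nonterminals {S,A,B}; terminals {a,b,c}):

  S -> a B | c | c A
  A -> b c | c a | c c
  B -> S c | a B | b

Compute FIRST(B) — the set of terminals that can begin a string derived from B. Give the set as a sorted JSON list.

Compute FIRST by fixpoint:
[1]
  A via A→b c: +{b}
  A via A→c a: +{c}
  B via B→a B: +{a}
  B via B→b: +{b}
  S via S→a B: +{a}
  S via S→c: +{c}
  FIRST[S]={a,c}  FIRST[A]={b,c}  FIRST[B]={a,b}
[2]
  B via B→S c: +{c}
  FIRST[S]={a,c}  FIRST[A]={b,c}  FIRST[B]={a,b,c}
[3] (no change)
  FIRST[S]={a,c}  FIRST[A]={b,c}  FIRST[B]={a,b,c}

FIRST(B) = ["a", "b", "c"]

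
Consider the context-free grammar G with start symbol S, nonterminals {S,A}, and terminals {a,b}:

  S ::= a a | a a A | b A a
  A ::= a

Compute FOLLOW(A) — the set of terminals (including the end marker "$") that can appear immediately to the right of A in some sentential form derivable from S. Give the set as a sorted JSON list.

Compute FIRST by fixpoint:
iter 1:
  A via A→a: +{a}
  S via S→a a: +{a}
  S via S→b A a: +{b}
  FIRST[S]={a,b}  FIRST[A]={a}
iter 2: (stable)
  FIRST[S]={a,b}  FIRST[A]={a}

Compute FOLLOW by fixpoint:
seed FOLLOW(S) with $
[1]
  S→a a A: FOLLOW(A) ⊇ FOLLOW(S) ⊇ {$}; new: +{$}
  S→b A a: FOLLOW(A) ⊇ FIRST(a) = {a}; new: +{a}
  FOLLOW[S]={$}  FOLLOW[A]={$,a}
[2] (stable)
  FOLLOW[S]={$}  FOLLOW[A]={$,a}

FOLLOW(A) = ["$", "a"]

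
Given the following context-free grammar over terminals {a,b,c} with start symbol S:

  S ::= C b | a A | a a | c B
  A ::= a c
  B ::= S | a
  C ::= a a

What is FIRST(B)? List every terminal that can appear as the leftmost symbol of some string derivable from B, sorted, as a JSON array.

Compute FIRST by fixpoint:
round 1:
  A via A→a c: +{a}
  B via B→a: +{a}
  C via C→a a: +{a}
  S via S→C b: +{a}
  S via S→c B: +{c}
  S: {a,c}  A: {a}  B: {a}  C: {a}
round 2:
  B via B→S: +{c}
  S: {a,c}  A: {a}  B: {a,c}  C: {a}
round 3: (stable)
  S: {a,c}  A: {a}  B: {a,c}  C: {a}

FIRST(B) = ["a", "c"]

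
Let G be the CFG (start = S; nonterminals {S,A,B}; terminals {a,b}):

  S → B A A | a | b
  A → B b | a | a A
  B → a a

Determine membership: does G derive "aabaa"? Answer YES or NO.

CNF form of G:
  S -> B X2 | a | b
  A -> B T0 | T1 A | a
  B -> T1 T1
  T0 -> b
  T1 -> a
  X2 -> A A

CYK table (by increasing span):
  [0..0]={A,S,T1}  "a"  orig:{A,S}
  [1..1]={A,S,T1}  "a"  orig:{A,S}
  [2..2]={S,T0}  "b"  orig:{S}
  [3..3]={A,S,T1}  "a"  orig:{A,S}
  [4..4]={A,S,T1}  "a"  orig:{A,S}
  [0..1]={A,B,X2}  "aa"  orig:{A,B}
  [1..2]=∅  "ab"
  [2..3]=∅  "ba"
  [3..4]={A,B,X2}  "aa"  orig:{A,B}
  [0..2]={A}  "aab"
  [1..3]=∅  "aba"
  [2..4]=∅  "baa"
  [0..3]={X2}  "aaba"  orig:{}
  [1..4]=∅  "abaa"
  [0..4]={X2}  "aabaa"  orig:{}

S ∉ T[0,4] ⇒ NO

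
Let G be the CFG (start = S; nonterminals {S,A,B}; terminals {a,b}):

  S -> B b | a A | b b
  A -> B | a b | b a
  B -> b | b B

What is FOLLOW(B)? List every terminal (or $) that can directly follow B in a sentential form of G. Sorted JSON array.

FIRST iteration:
round 1:
  A via A→a b: +{a}
  A via A→b a: +{b}
  B via B→b: +{b}
  S via S→B b: +{b}
  S via S→a A: +{a}
  S: {a,b}  A: {a,b}  B: {b}
round 2: (no change)
  S: {a,b}  A: {a,b}  B: {b}

FOLLOW iteration:
initialize: $ ∈ FOLLOW(S)
[1]
  S→B b: FOLLOW(B) ⊇ FIRST(b) = {b}; new: +{b}
  S→a A: FOLLOW(A) ⊇ FOLLOW(S) ⊇ {$}; new: +{$}
  S: {$}  A: {$}  B: {b}
[2]
  A→B: FOLLOW(B) ⊇ FOLLOW(A) ⊇ {$}; new: +{$}
  S: {$}  A: {$}  B: {$,b}
[3] — fixpoint
  S: {$}  A: {$}  B: {$,b}

FOLLOW(B) = ["$", "b"]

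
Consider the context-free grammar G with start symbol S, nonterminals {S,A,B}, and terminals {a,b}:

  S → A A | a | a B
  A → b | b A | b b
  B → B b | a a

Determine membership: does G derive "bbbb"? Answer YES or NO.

CNF form of G:
  S -> A A | T1 B | a
  A -> T0 A | T0 T0 | b
  B -> B T0 | T1 T1
  T0 -> b
  T1 -> a

CYK table (by increasing span):
  [0..0]={A,T0}  "b"  orig:{A}
  [1..1]={A,T0}  "b"  orig:{A}
  [2..2]={A,T0}  "b"  orig:{A}
  [3..3]={A,T0}  "b"  orig:{A}
  [0..1]={A,S}  "bb"
  [1..2]={A,S}  "bb"
  [2..3]={A,S}  "bb"
  [0..2]={A,S}  "bbb"
  [1..3]={A,S}  "bbb"
  [0..3]={A,S}  "bbbb"

S ∈ T[0,3] ⇒ YES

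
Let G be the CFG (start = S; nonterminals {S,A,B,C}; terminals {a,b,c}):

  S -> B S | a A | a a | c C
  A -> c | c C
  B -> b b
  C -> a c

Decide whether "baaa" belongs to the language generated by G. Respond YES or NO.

Convert to CNF:
  S -> B S | T0 C | T2 A | T2 T2
  A -> T0 C | c
  B -> T1 T1
  C -> T2 T0
  T0 -> c
  T1 -> b
  T2 -> a

CYK table (by increasing span):
  cell(0,0) b: {T1}  orig:{}
  cell(1,1) a: {T2}  orig:{}
  cell(2,2) a: {T2}  orig:{}
  cell(3,3) a: {T2}  orig:{}
  cell(0,1) ba: ∅
  cell(1,2) aa: {S}
  cell(2,3) aa: {S}
  cell(0,2) baa: ∅
  cell(1,3) aaa: ∅
  cell(0,3) baaa: ∅

S ∉ T[0,3] ⇒ NO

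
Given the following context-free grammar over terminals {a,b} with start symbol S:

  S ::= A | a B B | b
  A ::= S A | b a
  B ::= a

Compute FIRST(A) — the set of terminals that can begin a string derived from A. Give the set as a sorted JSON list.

Compute FIRST by fixpoint:
[1]
  A via A→b a: +{b}
  B via B→a: +{a}
  S via S→A: +{b}
  S via S→a B B: +{a}
  S: {a,b}  A: {b}  B: {a}
[2]
  A via A→S A: +{a}
  S: {a,b}  A: {a,b}  B: {a}
[3] done
  S: {a,b}  A: {a,b}  B: {a}

FIRST(A) = ["a", "b"]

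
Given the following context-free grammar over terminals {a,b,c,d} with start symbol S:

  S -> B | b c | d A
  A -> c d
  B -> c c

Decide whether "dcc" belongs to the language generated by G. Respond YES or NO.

CNF form of G:
  S -> T0 T0 | T1 A | T2 T0
  A -> T0 T1
  B -> T0 T0
  T0 -> c
  T1 -> d
  T2 -> b

CYK table (by increasing span):
  T[0,0] 'd' = {T1}  orig:{}
  T[1,1] 'c' = {T0}  orig:{}
  T[2,2] 'c' = {T0}  orig:{}
  T[0,1] 'dc' = ∅
  T[1,2] 'cc' = {B,S}
  T[0,2] 'dcc' = ∅

S ∉ T[0,2] ⇒ NO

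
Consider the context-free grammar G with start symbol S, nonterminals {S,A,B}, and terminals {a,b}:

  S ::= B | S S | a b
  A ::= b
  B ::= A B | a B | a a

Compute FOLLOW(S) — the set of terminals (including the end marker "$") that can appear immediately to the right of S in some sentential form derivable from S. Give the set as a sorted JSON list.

FIRST sets, iterate to fixpoint:
round 1:
  A via A→b: +{b}
  B via B→A B: +{b}
  B via B→a B: +{a}
  S via S→B: +{a,b}
  FIRST(S)={a,b}  FIRST(A)={b}  FIRST(B)={a,b}
round 2: (no change)
  FIRST(S)={a,b}  FIRST(A)={b}  FIRST(B)={a,b}

FOLLOW sets:
seed FOLLOW(S) with $
[1]
  B→A B: FOLLOW(A) ⊇ FIRST(B) = {a,b}; new: +{a,b}
  S→B: FOLLOW(B) ⊇ FOLLOW(S) ⊇ {$}; new: +{$}
  S→S S: FOLLOW(S) ⊇ FIRST(S) = {a,b}; new: +{a,b}
  FOLLOW(S)={$,a,b}  FOLLOW(A)={a,b}  FOLLOW(B)={$}
[2]
  S→B: FOLLOW(B) ⊇ FOLLOW(S) ⊇ {$,a,b}; new: +{a,b}
  FOLLOW(S)={$,a,b}  FOLLOW(A)={a,b}  FOLLOW(B)={$,a,b}
[3] (no change)
  FOLLOW(S)={$,a,b}  FOLLOW(A)={a,b}  FOLLOW(B)={$,a,b}

FOLLOW(S) = ["$", "a", "b"]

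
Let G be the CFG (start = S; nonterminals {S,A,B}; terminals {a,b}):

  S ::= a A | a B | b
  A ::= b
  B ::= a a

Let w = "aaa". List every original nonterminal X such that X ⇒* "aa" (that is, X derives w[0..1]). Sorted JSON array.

Convert to CNF:
  S -> T0 A | T0 B | b
  A -> b
  B -> T0 T0
  T0 -> a

CYK table (by increasing span), restricted to cells inside w[0..1]:
  [0..0]={T0}  "a"  orig:{}
  [1..1]={T0}  "a"  orig:{}
  [0..1]={B}  "aa"

Original NTs in T[0,1] deriving "aa": ["B"]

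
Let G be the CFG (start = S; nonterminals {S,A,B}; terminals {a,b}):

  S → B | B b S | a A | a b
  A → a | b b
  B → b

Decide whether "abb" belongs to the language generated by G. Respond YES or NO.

Convert to CNF:
  S -> B X2 | T1 A | T1 T0 | b
  A -> T0 T0 | a
  B -> b
  T0 -> b
  T1 -> a
  X2 -> T0 S

Fill CYK table bottom-up:
  cell(0,0) a: {A,T1}  orig:{A}
  cell(1,1) b: {B,S,T0}  orig:{B,S}
  cell(2,2) b: {B,S,T0}  orig:{B,S}
  cell(0,1) ab: {S}
  cell(1,2) bb: {A,X2}  orig:{A}
  cell(0,2) abb: {S}

S ∈ T[0,2] ⇒ YES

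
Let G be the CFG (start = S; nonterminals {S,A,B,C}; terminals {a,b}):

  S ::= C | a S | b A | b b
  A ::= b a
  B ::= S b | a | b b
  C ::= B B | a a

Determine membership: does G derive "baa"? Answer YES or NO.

CNF form of G:
  S -> B B | T0 A | T0 T0 | T1 S | T1 T1
  A -> T0 T1
  B -> S T0 | T0 T0 | a
  C -> B B | T1 T1
  T0 -> b
  T1 -> a

CYK table (by increasing span):
  cell(0,0) b: {T0}  orig:{}
  cell(1,1) a: {B,T1}  orig:{B}
  cell(2,2) a: {B,T1}  orig:{B}
  cell(0,1) ba: {A}
  cell(1,2) aa: {C,S}
  cell(0,2) baa: ∅

S ∉ T[0,2] ⇒ NO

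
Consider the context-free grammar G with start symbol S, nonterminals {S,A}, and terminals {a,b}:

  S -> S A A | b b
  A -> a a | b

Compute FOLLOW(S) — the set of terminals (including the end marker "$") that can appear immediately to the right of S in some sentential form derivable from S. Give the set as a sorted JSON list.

Compute FIRST by fixpoint:
iter 1:
  A via A→a a: +{a}
  A via A→b: +{b}
  S via S→b b: +{b}
  S: {b}  A: {a,b}
iter 2: (stable)
  S: {b}  A: {a,b}

Compute FOLLOW by fixpoint:
FOLLOW(S) := {$}
round 1:
  S→S A A: FOLLOW(S) ⊇ FIRST(A) = {a,b}; new: +{a,b}
  S→S A A: FOLLOW(A) ⊇ FIRST(A) = {a,b}; new: +{a,b}
  S→S A A: FOLLOW(A) ⊇ FOLLOW(S) ⊇ {$,a,b}; new: +{$}
  S: {$,a,b}  A: {$,a,b}
round 2: (no change)
  S: {$,a,b}  A: {$,a,b}

FOLLOW(S) = ["$", "a", "b"]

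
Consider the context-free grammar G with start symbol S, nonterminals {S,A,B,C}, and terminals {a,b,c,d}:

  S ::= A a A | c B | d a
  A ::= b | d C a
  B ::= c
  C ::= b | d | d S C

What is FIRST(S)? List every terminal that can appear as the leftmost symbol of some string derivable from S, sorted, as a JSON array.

Compute FIRST by fixpoint:
[1]
  A via A→b: +{b}
  A via A→d C a: +{d}
  B via B→c: +{c}
  C via C→b: +{b}
  C via C→d: +{d}
  S via S→A a A: +{b,d}
  S via S→c B: +{c}
  S: {b,c,d}  A: {b,d}  B: {c}  C: {b,d}
[2] done
  S: {b,c,d}  A: {b,d}  B: {c}  C: {b,d}

FIRST(S) = ["b", "c", "d"]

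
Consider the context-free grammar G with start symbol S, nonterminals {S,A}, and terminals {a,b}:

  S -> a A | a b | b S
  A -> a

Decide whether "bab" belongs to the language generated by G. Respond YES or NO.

Convert to CNF:
  S -> T0 A | T0 T1 | T1 S
  A -> a
  T0 -> a
  T1 -> b

CYK table (by increasing span):
  [0..0]={T1}  "b"  orig:{}
  [1..1]={A,T0}  "a"  orig:{A}
  [2..2]={T1}  "b"  orig:{}
  [0..1]=∅  "ba"
  [1..2]={S}  "ab"
  [0..2]={S}  "bab"

S ∈ T[0,2] ⇒ YES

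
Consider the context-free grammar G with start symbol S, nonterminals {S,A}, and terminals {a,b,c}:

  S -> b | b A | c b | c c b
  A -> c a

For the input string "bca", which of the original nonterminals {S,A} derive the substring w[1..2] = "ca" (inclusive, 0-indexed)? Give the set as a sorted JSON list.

CNF form of G:
  S -> T0 T2 | T0 X3 | T2 A | b
  A -> T0 T1
  T0 -> c
  T1 -> a
  T2 -> b
  X3 -> T0 T2

Fill CYK table bottom-up — only the sub-triangle for w[1..2]:
  cell(1,1) c: {T0}  orig:{}
  cell(2,2) a: {T1}  orig:{}
  cell(1,2) ca: {A}

Original NTs in T[1,2] deriving "ca": ["A"]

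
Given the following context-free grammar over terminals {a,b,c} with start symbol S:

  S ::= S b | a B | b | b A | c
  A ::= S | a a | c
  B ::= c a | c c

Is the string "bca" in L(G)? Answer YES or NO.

Convert to CNF:
  S -> S T0 | T0 A | T1 B | b | c
  A -> S T0 | T0 A | T1 B | T1 T1 | b | c
  B -> T2 T1 | T2 T2
  T0 -> b
  T1 -> a
  T2 -> c

Fill CYK table bottom-up:
  [0..0]={A,S,T0}  "b"  orig:{A,S}
  [1..1]={A,S,T2}  "c"  orig:{A,S}
  [2..2]={T1}  "a"  orig:{}
  [0..1]={A,S}  "bc"
  [1..2]={B}  "ca"
  [0..2]=∅  "bca"

S ∉ T[0,2] ⇒ NO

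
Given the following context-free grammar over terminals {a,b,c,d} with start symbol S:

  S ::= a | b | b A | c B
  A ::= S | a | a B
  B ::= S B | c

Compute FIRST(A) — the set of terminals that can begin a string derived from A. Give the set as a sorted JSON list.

Compute FIRST by fixpoint:
round 1:
  A via A→a: +{a}
  B via B→c: +{c}
  S via S→a: +{a}
  S via S→b: +{b}
  S via S→c B: +{c}
  S: {a,b,c}  A: {a}  B: {c}
round 2:
  A via A→S: +{b,c}
  B via B→S B: +{a,b}
  S: {a,b,c}  A: {a,b,c}  B: {a,b,c}
round 3: done
  S: {a,b,c}  A: {a,b,c}  B: {a,b,c}

FIRST(A) = ["a", "b", "c"]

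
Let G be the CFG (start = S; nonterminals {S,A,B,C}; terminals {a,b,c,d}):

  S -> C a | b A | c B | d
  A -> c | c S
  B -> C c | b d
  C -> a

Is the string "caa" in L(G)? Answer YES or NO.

Convert to CNF:
  S -> C T3 | T0 B | T1 A | d
  A -> T0 S | c
  B -> C T0 | T1 T2
  C -> a
  T0 -> c
  T1 -> b
  T2 -> d
  T3 -> a

CYK fill:
  cell(0,0) c: {A,T0}  orig:{A}
  cell(1,1) a: {C,T3}  orig:{C}
  cell(2,2) a: {C,T3}  orig:{C}
  cell(0,1) ca: ∅
  cell(1,2) aa: {S}
  cell(0,2) caa: {A}

S ∉ T[0,2] ⇒ NO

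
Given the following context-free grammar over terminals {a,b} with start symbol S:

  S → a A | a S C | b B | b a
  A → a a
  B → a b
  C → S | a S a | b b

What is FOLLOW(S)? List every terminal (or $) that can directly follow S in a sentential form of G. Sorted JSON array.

Compute FIRST by fixpoint:
round 1:
  A via A→a a: +{a}
  B via B→a b: +{a}
  C via C→a S a: +{a}
  C via C→b b: +{b}
  S via S→a A: +{a}
  S via S→b B: +{b}
  S: {a,b}  A: {a}  B: {a}  C: {a,b}
round 2: (no change)
  S: {a,b}  A: {a}  B: {a}  C: {a,b}

FOLLOW iteration:
FOLLOW(S) := {$}
pass 1:
  C→a S a: FOLLOW(S) ⊇ FIRST(a) = {a}; new: +{a}
  S→a A: FOLLOW(A) ⊇ FOLLOW(S) ⊇ {$,a}; new: +{$,a}
  S→a S C: FOLLOW(S) ⊇ FIRST(C) = {a,b}; new: +{b}
  S→a S C: FOLLOW(C) ⊇ FOLLOW(S) ⊇ {$,a,b}; new: +{$,a,b}
  S→b B: FOLLOW(B) ⊇ FOLLOW(S) ⊇ {$,a,b}; new: +{$,a,b}
  S: {$,a,b}  A: {$,a}  B: {$,a,b}  C: {$,a,b}
pass 2:
  S→a A: FOLLOW(A) ⊇ FOLLOW(S) ⊇ {$,a,b}; new: +{b}
  S: {$,a,b}  A: {$,a,b}  B: {$,a,b}  C: {$,a,b}
pass 3: — fixpoint
  S: {$,a,b}  A: {$,a,b}  B: {$,a,b}  C: {$,a,b}

FOLLOW(S) = ["$", "a", "b"]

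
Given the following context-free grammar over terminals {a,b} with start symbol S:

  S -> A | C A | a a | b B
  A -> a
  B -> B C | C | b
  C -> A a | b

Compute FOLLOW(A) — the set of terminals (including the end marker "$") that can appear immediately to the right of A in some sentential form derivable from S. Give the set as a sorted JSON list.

Compute FIRST by fixpoint:
round 1:
  A via A→a: +{a}
  B via B→b: +{b}
  C via C→A a: +{a}
  C via C→b: +{b}
  S via S→A: +{a}
  S via S→C A: +{b}
  FIRST[S]={a,b}  FIRST[A]={a}  FIRST[B]={b}  FIRST[C]={a,b}
round 2:
  B via B→C: +{a}
  FIRST[S]={a,b}  FIRST[A]={a}  FIRST[B]={a,b}  FIRST[C]={a,b}
round 3: (no change)
  FIRST[S]={a,b}  FIRST[A]={a}  FIRST[B]={a,b}  FIRST[C]={a,b}

FOLLOW sets:
FOLLOW(S) := {$}
pass 1:
  B→B C: FOLLOW(B) ⊇ FIRST(C) = {a,b}; new: +{a,b}
  B→B C: FOLLOW(C) ⊇ FOLLOW(B) ⊇ {a,b}; new: +{a,b}
  C→A a: FOLLOW(A) ⊇ FIRST(a) = {a}; new: +{a}
  S→A: FOLLOW(A) ⊇ FOLLOW(S) ⊇ {$}; new: +{$}
  S→b B: FOLLOW(B) ⊇ FOLLOW(S) ⊇ {$}; new: +{$}
  FOLLOW[S]={$}  FOLLOW[A]={$,a}  FOLLOW[B]={$,a,b}  FOLLOW[C]={a,b}
pass 2:
  B→B C: FOLLOW(C) ⊇ FOLLOW(B) ⊇ {$,a,b}; new: +{$}
  FOLLOW[S]={$}  FOLLOW[A]={$,a}  FOLLOW[B]={$,a,b}  FOLLOW[C]={$,a,b}
pass 3: done
  FOLLOW[S]={$}  FOLLOW[A]={$,a}  FOLLOW[B]={$,a,b}  FOLLOW[C]={$,a,b}

FOLLOW(A) = ["$", "a"]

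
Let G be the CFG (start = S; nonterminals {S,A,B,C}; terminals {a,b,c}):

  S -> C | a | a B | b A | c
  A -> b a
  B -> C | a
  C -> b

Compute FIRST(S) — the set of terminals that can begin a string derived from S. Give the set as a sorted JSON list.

FIRST sets, iterate to fixpoint:
pass 1:
  A via A→b a: +{b}
  B via B→a: +{a}
  C via C→b: +{b}
  S via S→C: +{b}
  S via S→a: +{a}
  S via S→c: +{c}
  FIRST(S)={a,b,c}  FIRST(A)={b}  FIRST(B)={a}  FIRST(C)={b}
pass 2:
  B via B→C: +{b}
  FIRST(S)={a,b,c}  FIRST(A)={b}  FIRST(B)={a,b}  FIRST(C)={b}
pass 3: done
  FIRST(S)={a,b,c}  FIRST(A)={b}  FIRST(B)={a,b}  FIRST(C)={b}

FIRST(S) = ["a", "b", "c"]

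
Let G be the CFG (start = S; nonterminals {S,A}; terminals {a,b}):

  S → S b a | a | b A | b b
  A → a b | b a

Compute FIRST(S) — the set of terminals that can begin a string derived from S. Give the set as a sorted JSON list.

FIRST sets, iterate to fixpoint:
iter 1:
  A via A→a b: +{a}
  A via A→b a: +{b}
  S via S→a: +{a}
  S via S→b A: +{b}
  S: {a,b}  A: {a,b}
iter 2: (stable)
  S: {a,b}  A: {a,b}

FIRST(S) = ["a", "b"]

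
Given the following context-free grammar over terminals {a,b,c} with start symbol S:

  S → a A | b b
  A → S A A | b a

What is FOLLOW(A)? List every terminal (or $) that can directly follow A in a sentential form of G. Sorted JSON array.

FIRST iteration:
pass 1:
  A via A→b a: +{b}
  S via S→a A: +{a}
  S via S→b b: +{b}
  FIRST(S)={a,b}  FIRST(A)={b}
pass 2:
  A via A→S A A: +{a}
  FIRST(S)={a,b}  FIRST(A)={a,b}
pass 3: done
  FIRST(S)={a,b}  FIRST(A)={a,b}

Compute FOLLOW by fixpoint:
FOLLOW(S) := {$}
pass 1:
  A→S A A: FOLLOW(S) ⊇ FIRST(A) = {a,b}; new: +{a,b}
  A→S A A: FOLLOW(A) ⊇ FIRST(A) = {a,b}; new: +{a,b}
  S→a A: FOLLOW(A) ⊇ FOLLOW(S) ⊇ {$,a,b}; new: +{$}
  S: {$,a,b}  A: {$,a,b}
pass 2: (stable)
  S: {$,a,b}  A: {$,a,b}

FOLLOW(A) = ["$", "a", "b"]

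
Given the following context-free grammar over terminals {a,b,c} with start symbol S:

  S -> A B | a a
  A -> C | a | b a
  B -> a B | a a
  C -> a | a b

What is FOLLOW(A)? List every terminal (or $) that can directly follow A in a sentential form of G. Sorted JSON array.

Compute FIRST by fixpoint:
round 1:
  A via A→a: +{a}
  A via A→b a: +{b}
  B via B→a B: +{a}
  C via C→a: +{a}
  S via S→A B: +{a,b}
  FIRST[S]={a,b}  FIRST[A]={a,b}  FIRST[B]={a}  FIRST[C]={a}
round 2: (stable)
  FIRST[S]={a,b}  FIRST[A]={a,b}  FIRST[B]={a}  FIRST[C]={a}

FOLLOW iteration:
FOLLOW(S) := {$}
pass 1:
  S→A B: FOLLOW(A) ⊇ FIRST(B) = {a}; new: +{a}
  S→A B: FOLLOW(B) ⊇ FOLLOW(S) ⊇ {$}; new: +{$}
  FOLLOW[S]={$}  FOLLOW[A]={a}  FOLLOW[B]={$}  FOLLOW[C]={}
pass 2:
  A→C: FOLLOW(C) ⊇ FOLLOW(A) ⊇ {a}; new: +{a}
  FOLLOW[S]={$}  FOLLOW[A]={a}  FOLLOW[B]={$}  FOLLOW[C]={a}
pass 3: — fixpoint
  FOLLOW[S]={$}  FOLLOW[A]={a}  FOLLOW[B]={$}  FOLLOW[C]={a}

FOLLOW(A) = ["a"]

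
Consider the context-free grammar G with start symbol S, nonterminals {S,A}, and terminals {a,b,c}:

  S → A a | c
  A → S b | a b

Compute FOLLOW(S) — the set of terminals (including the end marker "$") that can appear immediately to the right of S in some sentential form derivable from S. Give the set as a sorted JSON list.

Compute FIRST by fixpoint:
iter 1:
  A via A→a b: +{a}
  S via S→A a: +{a}
  S via S→c: +{c}
  FIRST[S]={a,c}  FIRST[A]={a}
iter 2:
  A via A→S b: +{c}
  FIRST[S]={a,c}  FIRST[A]={a,c}
iter 3: done
  FIRST[S]={a,c}  FIRST[A]={a,c}

Compute FOLLOW by fixpoint:
FOLLOW(S) := {$}
pass 1:
  A→S b: FOLLOW(S) ⊇ FIRST(b) = {b}; new: +{b}
  S→A a: FOLLOW(A) ⊇ FIRST(a) = {a}; new: +{a}
  FOLLOW[S]={$,b}  FOLLOW[A]={a}
pass 2: (stable)
  FOLLOW[S]={$,b}  FOLLOW[A]={a}

FOLLOW(S) = ["$", "b"]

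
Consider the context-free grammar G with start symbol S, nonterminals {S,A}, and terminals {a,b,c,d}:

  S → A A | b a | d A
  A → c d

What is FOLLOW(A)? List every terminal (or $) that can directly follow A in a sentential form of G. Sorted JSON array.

FIRST sets, iterate to fixpoint:
round 1:
  A via A→c d: +{c}
  S via S→A A: +{c}
  S via S→b a: +{b}
  S via S→d A: +{d}
  S: {b,c,d}  A: {c}
round 2: — fixpoint
  S: {b,c,d}  A: {c}

FOLLOW iteration:
initialize: $ ∈ FOLLOW(S)
iter 1:
  S→A A: FOLLOW(A) ⊇ FIRST(A) = {c}; new: +{c}
  S→A A: FOLLOW(A) ⊇ FOLLOW(S) ⊇ {$}; new: +{$}
  S: {$}  A: {$,c}
iter 2: done
  S: {$}  A: {$,c}

FOLLOW(A) = ["$", "c"]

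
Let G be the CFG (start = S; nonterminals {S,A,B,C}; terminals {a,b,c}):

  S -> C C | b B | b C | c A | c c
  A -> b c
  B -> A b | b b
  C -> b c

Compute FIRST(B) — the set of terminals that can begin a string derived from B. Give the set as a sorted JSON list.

FIRST sets, iterate to fixpoint:
pass 1:
  A via A→b c: +{b}
  B via B→A b: +{b}
  C via C→b c: +{b}
  S via S→C C: +{b}
  S via S→c A: +{c}
  FIRST[S]={b,c}  FIRST[A]={b}  FIRST[B]={b}  FIRST[C]={b}
pass 2: done
  FIRST[S]={b,c}  FIRST[A]={b}  FIRST[B]={b}  FIRST[C]={b}

FIRST(B) = ["b"]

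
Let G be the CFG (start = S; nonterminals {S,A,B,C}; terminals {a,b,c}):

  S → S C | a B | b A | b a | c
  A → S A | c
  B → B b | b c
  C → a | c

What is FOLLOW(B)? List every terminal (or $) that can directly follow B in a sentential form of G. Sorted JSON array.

FIRST iteration:
pass 1:
  A via A→c: +{c}
  B via B→b c: +{b}
  C via C→a: +{a}
  C via C→c: +{c}
  S via S→a B: +{a}
  S via S→b A: +{b}
  S via S→c: +{c}
  FIRST[S]={a,b,c}  FIRST[A]={c}  FIRST[B]={b}  FIRST[C]={a,c}
pass 2:
  A via A→S A: +{a,b}
  FIRST[S]={a,b,c}  FIRST[A]={a,b,c}  FIRST[B]={b}  FIRST[C]={a,c}
pass 3: (no change)
  FIRST[S]={a,b,c}  FIRST[A]={a,b,c}  FIRST[B]={b}  FIRST[C]={a,c}

FOLLOW iteration:
FOLLOW(S) := {$}
iter 1:
  A→S A: FOLLOW(S) ⊇ FIRST(A) = {a,b,c}; new: +{a,b,c}
  B→B b: FOLLOW(B) ⊇ FIRST(b) = {b}; new: +{b}
  S→S C: FOLLOW(C) ⊇ FOLLOW(S) ⊇ {$,a,b,c}; new: +{$,a,b,c}
  S→a B: FOLLOW(B) ⊇ FOLLOW(S) ⊇ {$,a,b,c}; new: +{$,a,c}
  S→b A: FOLLOW(A) ⊇ FOLLOW(S) ⊇ {$,a,b,c}; new: +{$,a,b,c}
  FOLLOW(S)={$,a,b,c}  FOLLOW(A)={$,a,b,c}  FOLLOW(B)={$,a,b,c}  FOLLOW(C)={$,a,b,c}
iter 2: — fixpoint
  FOLLOW(S)={$,a,b,c}  FOLLOW(A)={$,a,b,c}  FOLLOW(B)={$,a,b,c}  FOLLOW(C)={$,a,b,c}

FOLLOW(B) = ["$", "a", "b", "c"]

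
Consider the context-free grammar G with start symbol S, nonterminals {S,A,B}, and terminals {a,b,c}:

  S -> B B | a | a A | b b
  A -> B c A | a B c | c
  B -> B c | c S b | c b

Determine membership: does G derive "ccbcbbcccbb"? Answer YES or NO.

Convert to CNF:
  S -> B B | T1 A | T2 T2 | a
  A -> B X3 | T1 X4 | c
  B -> B T0 | T0 T2 | T0 X5
  T0 -> c
  T1 -> a
  T2 -> b
  X3 -> T0 A
  X4 -> B T0
  X5 -> S T2

CYK fill:
  T[0,0] 'c' = {A,T0}  orig:{A}
  T[1,1] 'c' = {A,T0}  orig:{A}
  T[2,2] 'b' = {T2}  orig:{}
  T[3,3] 'c' = {A,T0}  orig:{A}
  T[4,4] 'b' = {T2}  orig:{}
  T[5,5] 'b' = {T2}  orig:{}
  T[6,6] 'c' = {A,T0}  orig:{A}
  T[7,7] 'c' = {A,T0}  orig:{A}
  T[8,8] 'c' = {A,T0}  orig:{A}
  T[9,9] 'b' = {T2}  orig:{}
  T[10,10] 'b' = {T2}  orig:{}
  T[0,1] 'cc' = {X3}  orig:{}
  T[1,2] 'cb' = {B}
  T[2,3] 'bc' = ∅
  T[3,4] 'cb' = {B}
  T[4,5] 'bb' = {S}
  T[5,6] 'bc' = ∅
  T[6,7] 'cc' = {X3}  orig:{}
  T[7,8] 'cc' = {X3}  orig:{}
  T[8,9] 'cb' = {B}
  T[9,10] 'bb' = {S}
  T[0,2] 'ccb' = ∅
  T[1,3] 'cbc' = {B,X4}  orig:{B}
  T[2,4] 'bcb' = ∅
  T[3,5] 'cbb' = ∅
  T[4,6] 'bbc' = ∅
  T[5,7] 'bcc' = ∅
  T[6,8] 'ccc' = ∅
  T[7,9] 'ccb' = ∅
  T[8,10] 'cbb' = ∅
  T[0,3] 'ccbc' = ∅
  T[1,4] 'cbcb' = {S}
  T[2,5] 'bcbb' = ∅
  T[3,6] 'cbbc' = ∅
  T[4,7] 'bbcc' = ∅
  T[5,8] 'bccc' = ∅
  T[6,9] 'cccb' = ∅
  T[7,10] 'ccbb' = ∅
  T[0,4] 'ccbcb' = ∅
  T[1,5] 'cbcbb' = {X5}  orig:{}
  T[2,6] 'bcbbc' = ∅
  T[3,7] 'cbbcc' = ∅
  T[4,8] 'bbccc' = ∅
  T[5,9] 'bcccb' = ∅
  T[6,10] 'cccbb' = ∅
  T[0,5] 'ccbcbb' = {B}
  T[1,6] 'cbcbbc' = ∅
  T[2,7] 'bcbbcc' = ∅
  T[3,8] 'cbbccc' = ∅
  T[4,9] 'bbcccb' = ∅
  T[5,10] 'bcccbb' = ∅
  T[0,6] 'ccbcbbc' = {B,X4}  orig:{B}
  T[1,7] 'cbcbbcc' = ∅
  T[2,8] 'bcbbccc' = ∅
  T[3,9] 'cbbcccb' = ∅
  T[4,10] 'bbcccbb' = ∅
  T[0,7] 'ccbcbbcc' = {A,B,X4}  orig:{A,B}
  T[1,8] 'cbcbbccc' = ∅
  T[2,9] 'bcbbcccb' = ∅
  T[3,10] 'cbbcccbb' = ∅
  T[0,8] 'ccbcbbccc' = {A,B,X4}  orig:{A,B}
  T[1,9] 'cbcbbcccb' = ∅
  T[2,10] 'bcbbcccbb' = ∅
  T[0,9] 'ccbcbbcccb' = {S}
  T[1,10] 'cbcbbcccbb' = ∅
  T[0,10] 'ccbcbbcccbb' = {X5}  orig:{}

S ∉ T[0,10] ⇒ NO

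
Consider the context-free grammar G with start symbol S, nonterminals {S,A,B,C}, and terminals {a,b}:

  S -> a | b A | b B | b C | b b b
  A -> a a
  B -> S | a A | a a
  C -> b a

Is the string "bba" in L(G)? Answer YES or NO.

Convert to CNF:
  S -> T1 A | T1 B | T1 C | T1 X3 | a
  A -> T0 T0
  B -> T0 A | T0 T0 | T1 A | T1 B | T1 C | T1 X2 | a
  C -> T1 T0
  T0 -> a
  T1 -> b
  X2 -> T1 T1
  X3 -> T1 T1

Fill CYK table bottom-up:
  cell(0,0) b: {T1}  orig:{}
  cell(1,1) b: {T1}  orig:{}
  cell(2,2) a: {B,S,T0}  orig:{B,S}
  cell(0,1) bb: {X2,X3}  orig:{}
  cell(1,2) ba: {B,C,S}
  cell(0,2) bba: {B,S}

S ∈ T[0,2] ⇒ YES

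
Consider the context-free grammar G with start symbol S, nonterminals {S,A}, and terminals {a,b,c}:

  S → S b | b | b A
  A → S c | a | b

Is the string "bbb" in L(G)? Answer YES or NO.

CNF form of G:
  S -> S T1 | T1 A | b
  A -> S T0 | a | b
  T0 -> c
  T1 -> b

CYK fill:
  T[0,0] 'b' = {A,S,T1}  orig:{A,S}
  T[1,1] 'b' = {A,S,T1}  orig:{A,S}
  T[2,2] 'b' = {A,S,T1}  orig:{A,S}
  T[0,1] 'bb' = {S}
  T[1,2] 'bb' = {S}
  T[0,2] 'bbb' = {S}

S ∈ T[0,2] ⇒ YES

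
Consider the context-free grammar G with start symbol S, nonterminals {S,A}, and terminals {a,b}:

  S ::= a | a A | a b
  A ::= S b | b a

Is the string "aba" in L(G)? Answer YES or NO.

Convert to CNF:
  S -> T1 A | T1 T0 | a
  A -> S T0 | T0 T1
  T0 -> b
  T1 -> a

Fill CYK table bottom-up:
  T[0,0] 'a' = {S,T1}  orig:{S}
  T[1,1] 'b' = {T0}  orig:{}
  T[2,2] 'a' = {S,T1}  orig:{S}
  T[0,1] 'ab' = {A,S}
  T[1,2] 'ba' = {A}
  T[0,2] 'aba' = {S}

S ∈ T[0,2] ⇒ YES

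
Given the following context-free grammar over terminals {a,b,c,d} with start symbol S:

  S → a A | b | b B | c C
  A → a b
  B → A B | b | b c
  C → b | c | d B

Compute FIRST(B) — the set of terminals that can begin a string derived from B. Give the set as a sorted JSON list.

Compute FIRST by fixpoint:
iter 1:
  A via A→a b: +{a}
  B via B→A B: +{a}
  B via B→b: +{b}
  C via C→b: +{b}
  C via C→c: +{c}
  C via C→d B: +{d}
  S via S→a A: +{a}
  S via S→b: +{b}
  S via S→c C: +{c}
  FIRST[S]={a,b,c}  FIRST[A]={a}  FIRST[B]={a,b}  FIRST[C]={b,c,d}
iter 2: (no change)
  FIRST[S]={a,b,c}  FIRST[A]={a}  FIRST[B]={a,b}  FIRST[C]={b,c,d}

FIRST(B) = ["a", "b"]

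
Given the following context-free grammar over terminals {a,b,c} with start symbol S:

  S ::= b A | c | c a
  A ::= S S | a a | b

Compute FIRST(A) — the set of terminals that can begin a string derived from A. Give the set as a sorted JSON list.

Compute FIRST by fixpoint:
round 1:
  A via A→a a: +{a}
  A via A→b: +{b}
  S via S→b A: +{b}
  S via S→c: +{c}
  FIRST(S)={b,c}  FIRST(A)={a,b}
round 2:
  A via A→S S: +{c}
  FIRST(S)={b,c}  FIRST(A)={a,b,c}
round 3: — fixpoint
  FIRST(S)={b,c}  FIRST(A)={a,b,c}

FIRST(A) = ["a", "b", "c"]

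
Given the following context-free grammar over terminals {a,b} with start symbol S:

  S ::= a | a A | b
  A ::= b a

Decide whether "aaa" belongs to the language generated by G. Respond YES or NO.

CNF form of G:
  S -> T1 A | a | b
  A -> T0 T1
  T0 -> b
  T1 -> a

CYK fill:
  [0..0]={S,T1}  "a"  orig:{S}
  [1..1]={S,T1}  "a"  orig:{S}
  [2..2]={S,T1}  "a"  orig:{S}
  [0..1]=∅  "aa"
  [1..2]=∅  "aa"
  [0..2]=∅  "aaa"

S ∉ T[0,2] ⇒ NO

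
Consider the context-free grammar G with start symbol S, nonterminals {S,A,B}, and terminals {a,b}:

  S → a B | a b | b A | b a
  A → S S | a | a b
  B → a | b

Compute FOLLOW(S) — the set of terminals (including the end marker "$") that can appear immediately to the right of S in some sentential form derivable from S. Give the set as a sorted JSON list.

Compute FIRST by fixpoint:
[1]
  A via A→a: +{a}
  B via B→a: +{a}
  B via B→b: +{b}
  S via S→a B: +{a}
  S via S→b A: +{b}
  FIRST(S)={a,b}  FIRST(A)={a}  FIRST(B)={a,b}
[2]
  A via A→S S: +{b}
  FIRST(S)={a,b}  FIRST(A)={a,b}  FIRST(B)={a,b}
[3] (stable)
  FIRST(S)={a,b}  FIRST(A)={a,b}  FIRST(B)={a,b}

FOLLOW iteration:
FOLLOW(S) := {$}
round 1:
  A→S S: FOLLOW(S) ⊇ FIRST(S) = {a,b}; new: +{a,b}
  S→a B: FOLLOW(B) ⊇ FOLLOW(S) ⊇ {$,a,b}; new: +{$,a,b}
  S→b A: FOLLOW(A) ⊇ FOLLOW(S) ⊇ {$,a,b}; new: +{$,a,b}
  FOLLOW[S]={$,a,b}  FOLLOW[A]={$,a,b}  FOLLOW[B]={$,a,b}
round 2: (stable)
  FOLLOW[S]={$,a,b}  FOLLOW[A]={$,a,b}  FOLLOW[B]={$,a,b}

FOLLOW(S) = ["$", "a", "b"]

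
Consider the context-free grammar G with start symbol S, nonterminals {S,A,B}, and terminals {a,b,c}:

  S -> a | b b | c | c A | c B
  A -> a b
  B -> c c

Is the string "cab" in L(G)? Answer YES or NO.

CNF form of G:
  S -> T1 T1 | T2 A | T2 B | a | c
  A -> T0 T1
  B -> T2 T2
  T0 -> a
  T1 -> b
  T2 -> c

CYK table (by increasing span):
  [0..0]={S,T2}  "c"  orig:{S}
  [1..1]={S,T0}  "a"  orig:{S}
  [2..2]={T1}  "b"  orig:{}
  [0..1]=∅  "ca"
  [1..2]={A}  "ab"
  [0..2]={S}  "cab"

S ∈ T[0,2] ⇒ YES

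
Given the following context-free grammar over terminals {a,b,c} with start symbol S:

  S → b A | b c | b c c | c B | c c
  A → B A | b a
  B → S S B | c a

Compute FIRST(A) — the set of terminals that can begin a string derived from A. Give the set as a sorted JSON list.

Compute FIRST by fixpoint:
pass 1:
  A via A→b a: +{b}
  B via B→c a: +{c}
  S via S→b A: +{b}
  S via S→c B: +{c}
  S: {b,c}  A: {b}  B: {c}
pass 2:
  A via A→B A: +{c}
  B via B→S S B: +{b}
  S: {b,c}  A: {b,c}  B: {b,c}
pass 3: (no change)
  S: {b,c}  A: {b,c}  B: {b,c}

FIRST(A) = ["b", "c"]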